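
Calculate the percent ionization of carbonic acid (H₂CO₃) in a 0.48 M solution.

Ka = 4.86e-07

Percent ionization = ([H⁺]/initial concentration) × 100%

Using Ka equilibrium: x² + Ka×x - Ka×C = 0. Solving: [H⁺] = 4.8275e-04. Percent = (4.8275e-04/0.48) × 100

Percent ionization = 0.101%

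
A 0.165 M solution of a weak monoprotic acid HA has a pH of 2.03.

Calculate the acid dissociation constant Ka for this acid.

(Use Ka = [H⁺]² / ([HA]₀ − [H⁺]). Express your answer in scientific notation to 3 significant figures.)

[H⁺] = 10^(−pH) = 10^(−2.03) = 9.333e-03 M. For HA ⇌ H⁺ + A⁻, Ka = [H⁺][A⁻]/[HA] = [H⁺]² / ([HA]₀ − [H⁺]) = (9.333e-03)² / (0.165 − 9.333e-03) = 5.60e-04.

K_a = 5.60e-04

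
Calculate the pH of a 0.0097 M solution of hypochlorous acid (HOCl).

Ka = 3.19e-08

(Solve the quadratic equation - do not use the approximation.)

x² + Ka×x - Ka×C = 0. Using quadratic formula: [H⁺] = 1.7575e-05

pH = 4.76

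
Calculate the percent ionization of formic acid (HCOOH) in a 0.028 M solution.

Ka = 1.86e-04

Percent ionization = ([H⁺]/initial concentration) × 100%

Using Ka equilibrium: x² + Ka×x - Ka×C = 0. Solving: [H⁺] = 2.1910e-03. Percent = (2.1910e-03/0.028) × 100

Percent ionization = 7.82%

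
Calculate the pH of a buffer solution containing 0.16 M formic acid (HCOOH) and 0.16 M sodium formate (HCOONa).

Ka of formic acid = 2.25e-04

pKa = -log(2.25e-04) = 3.65. pH = pKa + log([A⁻]/[HA]) = 3.65 + log(0.16/0.16)

pH = 3.65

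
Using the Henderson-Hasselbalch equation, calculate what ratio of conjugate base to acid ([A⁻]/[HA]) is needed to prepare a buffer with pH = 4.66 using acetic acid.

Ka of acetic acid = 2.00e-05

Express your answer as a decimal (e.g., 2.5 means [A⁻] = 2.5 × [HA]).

pKa = -log(2.00e-05) = 4.6990. pH = pKa + log([A⁻]/[HA]), so log([A⁻]/[HA]) = pH − pKa = 4.66 − 4.6990 = -0.0390. [A⁻]/[HA] = 10^(-0.0390) = 0.914

[A⁻]/[HA] = 0.914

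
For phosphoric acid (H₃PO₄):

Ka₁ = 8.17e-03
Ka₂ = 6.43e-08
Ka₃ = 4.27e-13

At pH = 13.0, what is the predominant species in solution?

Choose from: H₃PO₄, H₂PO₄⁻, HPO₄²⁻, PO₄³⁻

pKa₁ = 2.09, pKa₂ = 7.19, pKa₃ = 12.37. For a polyprotic acid the predominant species crosses at each pKa: below pKa_n the protonated form dominates, above it the deprotonated form does. At pH = 13.0, the predominant species is PO₄³⁻.

PO₄³⁻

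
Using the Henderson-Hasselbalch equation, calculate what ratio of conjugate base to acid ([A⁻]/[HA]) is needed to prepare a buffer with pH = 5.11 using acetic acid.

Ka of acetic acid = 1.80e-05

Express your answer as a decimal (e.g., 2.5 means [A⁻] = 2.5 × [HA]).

pKa = -log(1.80e-05) = 4.7447. pH = pKa + log([A⁻]/[HA]), so log([A⁻]/[HA]) = pH − pKa = 5.11 − 4.7447 = 0.3653. [A⁻]/[HA] = 10^(0.3653) = 2.32

[A⁻]/[HA] = 2.32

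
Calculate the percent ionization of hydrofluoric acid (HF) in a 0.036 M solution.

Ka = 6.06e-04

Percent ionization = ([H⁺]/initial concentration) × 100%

Using Ka equilibrium: x² + Ka×x - Ka×C = 0. Solving: [H⁺] = 4.3776e-03. Percent = (4.3776e-03/0.036) × 100

Percent ionization = 12.2%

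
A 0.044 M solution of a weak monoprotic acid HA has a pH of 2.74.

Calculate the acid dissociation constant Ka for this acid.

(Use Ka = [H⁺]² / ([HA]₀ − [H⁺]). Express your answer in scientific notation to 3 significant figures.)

[H⁺] = 10^(−pH) = 10^(−2.74) = 1.820e-03 M. For HA ⇌ H⁺ + A⁻, Ka = [H⁺][A⁻]/[HA] = [H⁺]² / ([HA]₀ − [H⁺]) = (1.820e-03)² / (0.044 − 1.820e-03) = 7.85e-05.

K_a = 7.85e-05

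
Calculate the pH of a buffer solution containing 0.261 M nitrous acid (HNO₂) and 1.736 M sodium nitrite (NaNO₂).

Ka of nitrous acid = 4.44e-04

pKa = -log(4.44e-04) = 3.35. pH = pKa + log([A⁻]/[HA]) = 3.35 + log(1.736/0.261)

pH = 4.18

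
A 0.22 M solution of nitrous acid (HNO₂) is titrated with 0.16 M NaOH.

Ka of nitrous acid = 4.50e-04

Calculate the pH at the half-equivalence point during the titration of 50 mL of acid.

At half-equivalence [HA] = [A⁻], so Henderson-Hasselbalch gives pH = pKa = -log(4.50e-04) = 3.35.

pH = pKa = 3.35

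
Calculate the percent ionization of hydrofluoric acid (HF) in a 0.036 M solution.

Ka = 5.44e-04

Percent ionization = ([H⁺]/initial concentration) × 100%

Using Ka equilibrium: x² + Ka×x - Ka×C = 0. Solving: [H⁺] = 4.1617e-03. Percent = (4.1617e-03/0.036) × 100

Percent ionization = 11.6%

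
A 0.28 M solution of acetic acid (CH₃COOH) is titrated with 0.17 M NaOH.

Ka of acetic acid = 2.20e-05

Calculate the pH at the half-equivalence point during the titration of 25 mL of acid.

At half-equivalence [HA] = [A⁻], so Henderson-Hasselbalch gives pH = pKa = -log(2.20e-05) = 4.66.

pH = pKa = 4.66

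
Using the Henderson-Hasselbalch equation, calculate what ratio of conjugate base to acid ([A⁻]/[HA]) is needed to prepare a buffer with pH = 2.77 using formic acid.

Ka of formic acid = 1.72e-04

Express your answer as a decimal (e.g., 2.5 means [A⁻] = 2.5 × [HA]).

pKa = -log(1.72e-04) = 3.7645. pH = pKa + log([A⁻]/[HA]), so log([A⁻]/[HA]) = pH − pKa = 2.77 − 3.7645 = -0.9945. [A⁻]/[HA] = 10^(-0.9945) = 0.101

[A⁻]/[HA] = 0.101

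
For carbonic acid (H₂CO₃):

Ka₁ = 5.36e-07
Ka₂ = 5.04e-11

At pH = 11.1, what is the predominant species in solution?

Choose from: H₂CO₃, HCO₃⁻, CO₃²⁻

pKa₁ = 6.27, pKa₂ = 10.30. For a polyprotic acid the predominant species crosses at each pKa: below pKa_n the protonated form dominates, above it the deprotonated form does. At pH = 11.1, the predominant species is CO₃²⁻.

CO₃²⁻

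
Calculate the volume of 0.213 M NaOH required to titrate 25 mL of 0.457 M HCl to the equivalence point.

At equivalence: moles acid = moles base. moles HCl = 0.457 × 25/1000 = 0.01143 mol. V_base = moles / 0.213 × 1000 = 53.6 mL.

V_{base} = 53.6 mL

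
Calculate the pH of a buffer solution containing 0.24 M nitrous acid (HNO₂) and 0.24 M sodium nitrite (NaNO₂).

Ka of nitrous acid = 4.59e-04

pKa = -log(4.59e-04) = 3.34. pH = pKa + log([A⁻]/[HA]) = 3.34 + log(0.24/0.24)

pH = 3.34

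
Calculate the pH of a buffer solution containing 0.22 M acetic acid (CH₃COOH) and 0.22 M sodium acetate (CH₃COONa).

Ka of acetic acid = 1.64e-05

pKa = -log(1.64e-05) = 4.79. pH = pKa + log([A⁻]/[HA]) = 4.79 + log(0.22/0.22)

pH = 4.79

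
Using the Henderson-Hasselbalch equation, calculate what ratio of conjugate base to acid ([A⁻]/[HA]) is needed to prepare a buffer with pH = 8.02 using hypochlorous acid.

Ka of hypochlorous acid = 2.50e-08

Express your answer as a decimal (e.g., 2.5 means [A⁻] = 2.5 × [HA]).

pKa = -log(2.50e-08) = 7.6021. pH = pKa + log([A⁻]/[HA]), so log([A⁻]/[HA]) = pH − pKa = 8.02 − 7.6021 = 0.4179. [A⁻]/[HA] = 10^(0.4179) = 2.62

[A⁻]/[HA] = 2.62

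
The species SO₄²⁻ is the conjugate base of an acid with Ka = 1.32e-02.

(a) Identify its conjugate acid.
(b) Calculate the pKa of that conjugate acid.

(a) The conjugate acid is formed by adding one H⁺ to SO₄²⁻, giving HSO₄⁻. (b) pKa = -log(Ka) = -log(1.32e-02) = 1.88.

Conjugate acid: HSO₄⁻; pK_a = 1.88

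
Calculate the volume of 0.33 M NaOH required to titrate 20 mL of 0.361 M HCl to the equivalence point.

At equivalence: moles acid = moles base. moles HCl = 0.361 × 20/1000 = 0.00722 mol. V_base = moles / 0.33 × 1000 = 21.9 mL.

V_{base} = 21.9 mL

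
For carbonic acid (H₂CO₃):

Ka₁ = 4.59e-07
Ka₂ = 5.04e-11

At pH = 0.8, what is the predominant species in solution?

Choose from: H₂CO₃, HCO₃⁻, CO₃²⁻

pKa₁ = 6.34, pKa₂ = 10.30. For a polyprotic acid the predominant species crosses at each pKa: below pKa_n the protonated form dominates, above it the deprotonated form does. At pH = 0.8, the predominant species is H₂CO₃.

H₂CO₃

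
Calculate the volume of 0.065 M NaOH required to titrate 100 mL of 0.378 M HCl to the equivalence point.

At equivalence: moles acid = moles base. moles HCl = 0.378 × 100/1000 = 0.0378 mol. V_base = moles / 0.065 × 1000 = 581.5 mL.

V_{base} = 581.5 mL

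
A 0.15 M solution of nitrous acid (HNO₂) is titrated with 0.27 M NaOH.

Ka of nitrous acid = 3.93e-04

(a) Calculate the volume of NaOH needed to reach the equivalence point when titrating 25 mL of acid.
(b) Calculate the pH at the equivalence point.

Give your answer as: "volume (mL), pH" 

moles acid = 0.15 × 25/1000 = 0.00375 mol; V_base = moles/0.27 × 1000 = 13.9 mL. At equivalence only the conjugate base is present: [A⁻] = 0.00375/0.039 = 9.6429e-02 M. Kb = Kw/Ka = 2.54e-11; [OH⁻] = √(Kb × [A⁻]) = 1.5664e-06; pOH = 5.81; pH = 14 - pOH = 8.19.

V = 13.9 mL, pH = 8.19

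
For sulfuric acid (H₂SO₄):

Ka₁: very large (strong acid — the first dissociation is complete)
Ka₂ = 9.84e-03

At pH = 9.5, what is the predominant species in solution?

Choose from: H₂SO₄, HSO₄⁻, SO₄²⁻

The first dissociation is complete, so H₂SO₄ itself is never the predominant species in water; pKa₂ = -log(9.84e-03) = 2.01. For a polyprotic acid the predominant species crosses at each pKa: below pKa_n the protonated form dominates, above it the deprotonated form does. At pH = 9.5, the predominant species is SO₄²⁻.

SO₄²⁻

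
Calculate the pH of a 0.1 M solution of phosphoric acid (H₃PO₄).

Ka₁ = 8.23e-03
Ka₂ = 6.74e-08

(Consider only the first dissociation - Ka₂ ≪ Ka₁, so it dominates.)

First dissociation dominates. From Ka₁ = [H⁺][HA⁻]/[H₂A], x² + Ka₁·x − Ka₁·C = 0 with C = 0.1 M and Ka₁ = 8.23e-03. Solving: [H⁺] = (−Ka₁ + √(Ka₁² + 4·Ka₁·C)) / 2 = 2.4867e-02 M. pH = -log(2.4867e-02) = 1.60.

pH = 1.60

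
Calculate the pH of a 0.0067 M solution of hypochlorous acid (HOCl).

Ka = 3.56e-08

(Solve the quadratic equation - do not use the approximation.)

x² + Ka×x - Ka×C = 0. Using quadratic formula: [H⁺] = 1.5426e-05

pH = 4.81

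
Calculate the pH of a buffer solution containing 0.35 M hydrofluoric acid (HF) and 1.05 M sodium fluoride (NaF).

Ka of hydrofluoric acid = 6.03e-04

pKa = -log(6.03e-04) = 3.22. pH = pKa + log([A⁻]/[HA]) = 3.22 + log(1.05/0.35)

pH = 3.70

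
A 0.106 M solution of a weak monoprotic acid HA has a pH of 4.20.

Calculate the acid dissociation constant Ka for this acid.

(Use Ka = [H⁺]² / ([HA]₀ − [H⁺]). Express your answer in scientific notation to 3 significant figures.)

[H⁺] = 10^(−pH) = 10^(−4.20) = 6.310e-05 M. For HA ⇌ H⁺ + A⁻, Ka = [H⁺][A⁻]/[HA] = [H⁺]² / ([HA]₀ − [H⁺]) = (6.310e-05)² / (0.106 − 6.310e-05) = 3.76e-08.

K_a = 3.76e-08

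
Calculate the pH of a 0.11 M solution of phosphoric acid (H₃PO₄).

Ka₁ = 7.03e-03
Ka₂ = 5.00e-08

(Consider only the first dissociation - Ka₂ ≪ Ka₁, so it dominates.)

First dissociation dominates. From Ka₁ = [H⁺][HA⁻]/[H₂A], x² + Ka₁·x − Ka₁·C = 0 with C = 0.11 M and Ka₁ = 7.03e-03. Solving: [H⁺] = (−Ka₁ + √(Ka₁² + 4·Ka₁·C)) / 2 = 2.4515e-02 M. pH = -log(2.4515e-02) = 1.61.

pH = 1.61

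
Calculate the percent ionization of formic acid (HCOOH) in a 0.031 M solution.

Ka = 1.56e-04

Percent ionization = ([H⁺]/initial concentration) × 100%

Using Ka equilibrium: x² + Ka×x - Ka×C = 0. Solving: [H⁺] = 2.1225e-03. Percent = (2.1225e-03/0.031) × 100

Percent ionization = 6.85%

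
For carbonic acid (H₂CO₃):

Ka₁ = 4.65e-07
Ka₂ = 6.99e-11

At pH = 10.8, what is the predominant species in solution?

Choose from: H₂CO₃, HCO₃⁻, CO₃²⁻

pKa₁ = 6.33, pKa₂ = 10.16. For a polyprotic acid the predominant species crosses at each pKa: below pKa_n the protonated form dominates, above it the deprotonated form does. At pH = 10.8, the predominant species is CO₃²⁻.

CO₃²⁻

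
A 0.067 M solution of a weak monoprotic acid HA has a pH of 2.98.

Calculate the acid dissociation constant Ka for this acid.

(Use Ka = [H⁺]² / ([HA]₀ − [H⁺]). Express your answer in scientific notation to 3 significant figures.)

[H⁺] = 10^(−pH) = 10^(−2.98) = 1.047e-03 M. For HA ⇌ H⁺ + A⁻, Ka = [H⁺][A⁻]/[HA] = [H⁺]² / ([HA]₀ − [H⁺]) = (1.047e-03)² / (0.067 − 1.047e-03) = 1.66e-05.

K_a = 1.66e-05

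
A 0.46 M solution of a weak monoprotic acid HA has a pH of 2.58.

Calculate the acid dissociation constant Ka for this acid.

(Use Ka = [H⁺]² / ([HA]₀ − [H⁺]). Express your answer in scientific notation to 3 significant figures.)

[H⁺] = 10^(−pH) = 10^(−2.58) = 2.630e-03 M. For HA ⇌ H⁺ + A⁻, Ka = [H⁺][A⁻]/[HA] = [H⁺]² / ([HA]₀ − [H⁺]) = (2.630e-03)² / (0.46 − 2.630e-03) = 1.51e-05.

K_a = 1.51e-05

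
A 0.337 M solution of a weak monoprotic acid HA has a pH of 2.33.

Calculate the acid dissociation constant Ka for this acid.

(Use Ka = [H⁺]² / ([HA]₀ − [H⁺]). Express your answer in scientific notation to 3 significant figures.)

[H⁺] = 10^(−pH) = 10^(−2.33) = 4.677e-03 M. For HA ⇌ H⁺ + A⁻, Ka = [H⁺][A⁻]/[HA] = [H⁺]² / ([HA]₀ − [H⁺]) = (4.677e-03)² / (0.337 − 4.677e-03) = 6.58e-05.

K_a = 6.58e-05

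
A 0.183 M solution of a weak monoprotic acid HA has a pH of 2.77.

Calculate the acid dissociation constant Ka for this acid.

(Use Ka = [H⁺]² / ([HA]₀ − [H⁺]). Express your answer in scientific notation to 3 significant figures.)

[H⁺] = 10^(−pH) = 10^(−2.77) = 1.698e-03 M. For HA ⇌ H⁺ + A⁻, Ka = [H⁺][A⁻]/[HA] = [H⁺]² / ([HA]₀ − [H⁺]) = (1.698e-03)² / (0.183 − 1.698e-03) = 1.59e-05.

K_a = 1.59e-05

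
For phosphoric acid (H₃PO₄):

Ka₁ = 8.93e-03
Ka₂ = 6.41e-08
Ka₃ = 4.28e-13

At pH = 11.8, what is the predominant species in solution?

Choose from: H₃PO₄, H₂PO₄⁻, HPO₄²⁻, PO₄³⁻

pKa₁ = 2.05, pKa₂ = 7.19, pKa₃ = 12.37. For a polyprotic acid the predominant species crosses at each pKa: below pKa_n the protonated form dominates, above it the deprotonated form does. At pH = 11.8, the predominant species is HPO₄²⁻.

HPO₄²⁻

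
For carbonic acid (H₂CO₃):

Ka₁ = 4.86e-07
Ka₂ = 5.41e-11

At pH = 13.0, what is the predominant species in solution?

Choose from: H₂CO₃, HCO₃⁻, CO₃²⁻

pKa₁ = 6.31, pKa₂ = 10.27. For a polyprotic acid the predominant species crosses at each pKa: below pKa_n the protonated form dominates, above it the deprotonated form does. At pH = 13.0, the predominant species is CO₃²⁻.

CO₃²⁻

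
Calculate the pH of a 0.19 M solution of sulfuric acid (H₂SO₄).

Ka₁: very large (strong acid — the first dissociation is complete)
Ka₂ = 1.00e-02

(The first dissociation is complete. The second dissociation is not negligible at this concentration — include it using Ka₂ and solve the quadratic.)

First dissociation is complete: [H⁺]₀ = [HSO₄⁻]₀ = C = 0.19 M. Second dissociation HSO₄⁻ ⇌ H⁺ + SO₄²⁻: let x = [SO₄²⁻]. Ka₂ = (C + x)·x / (C − x) = 1.00e-02 → x² + (C + Ka₂)·x − Ka₂·C = 0 → x² + 0.20000·x − 1.900e-03 = 0. x = (−0.20000 + √(0.20000² + 4 × 1.900e-03)) / 2 = 9.0871e-03 M. [H⁺] = C + x = 0.19 + 9.0871e-03 = 1.9909e-01 M. pH = -log(1.9909e-01) = 0.70.

pH = 0.70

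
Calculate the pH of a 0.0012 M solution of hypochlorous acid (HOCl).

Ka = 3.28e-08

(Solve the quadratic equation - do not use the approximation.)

x² + Ka×x - Ka×C = 0. Using quadratic formula: [H⁺] = 6.2574e-06

pH = 5.20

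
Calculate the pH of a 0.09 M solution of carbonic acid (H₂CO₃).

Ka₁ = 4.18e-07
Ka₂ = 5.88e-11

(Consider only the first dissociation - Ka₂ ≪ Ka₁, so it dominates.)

First dissociation dominates. From Ka₁ = [H⁺][HA⁻]/[H₂A], x² + Ka₁·x − Ka₁·C = 0 with C = 0.09 M and Ka₁ = 4.18e-07. Solving: [H⁺] = (−Ka₁ + √(Ka₁² + 4·Ka₁·C)) / 2 = 1.9375e-04 M. pH = -log(1.9375e-04) = 3.71.

pH = 3.71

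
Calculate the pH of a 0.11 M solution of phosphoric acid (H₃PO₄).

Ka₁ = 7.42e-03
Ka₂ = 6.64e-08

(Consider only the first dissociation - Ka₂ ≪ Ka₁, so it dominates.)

First dissociation dominates. From Ka₁ = [H⁺][HA⁻]/[H₂A], x² + Ka₁·x − Ka₁·C = 0 with C = 0.11 M and Ka₁ = 7.42e-03. Solving: [H⁺] = (−Ka₁ + √(Ka₁² + 4·Ka₁·C)) / 2 = 2.5099e-02 M. pH = -log(2.5099e-02) = 1.60.

pH = 1.60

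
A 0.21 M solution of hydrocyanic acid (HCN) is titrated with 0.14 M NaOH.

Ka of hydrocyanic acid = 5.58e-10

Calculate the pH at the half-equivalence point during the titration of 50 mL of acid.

At half-equivalence [HA] = [A⁻], so Henderson-Hasselbalch gives pH = pKa = -log(5.58e-10) = 9.25.

pH = pKa = 9.25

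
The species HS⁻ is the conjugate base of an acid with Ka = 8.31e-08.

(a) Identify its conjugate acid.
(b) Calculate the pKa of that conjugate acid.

(a) The conjugate acid is formed by adding one H⁺ to HS⁻, giving H₂S. (b) pKa = -log(Ka) = -log(8.31e-08) = 7.08.

Conjugate acid: H₂S; pK_a = 7.08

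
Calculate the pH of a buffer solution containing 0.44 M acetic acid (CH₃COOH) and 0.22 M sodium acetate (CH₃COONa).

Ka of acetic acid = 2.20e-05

pKa = -log(2.20e-05) = 4.66. pH = pKa + log([A⁻]/[HA]) = 4.66 + log(0.22/0.44)

pH = 4.36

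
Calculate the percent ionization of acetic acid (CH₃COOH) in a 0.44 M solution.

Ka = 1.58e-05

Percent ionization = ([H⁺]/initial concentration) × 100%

Using Ka equilibrium: x² + Ka×x - Ka×C = 0. Solving: [H⁺] = 2.6288e-03. Percent = (2.6288e-03/0.44) × 100

Percent ionization = 0.597%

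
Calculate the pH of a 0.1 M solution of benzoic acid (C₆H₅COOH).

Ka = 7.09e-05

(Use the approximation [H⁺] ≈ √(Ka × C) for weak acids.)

[H⁺] = √(Ka × C) = √(7.09e-05 × 0.1) = 2.6627e-03. pH = -log(2.6627e-03)

pH = 2.57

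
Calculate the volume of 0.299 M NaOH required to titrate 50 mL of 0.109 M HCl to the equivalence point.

At equivalence: moles acid = moles base. moles HCl = 0.109 × 50/1000 = 0.00545 mol. V_base = moles / 0.299 × 1000 = 18.2 mL.

V_{base} = 18.2 mL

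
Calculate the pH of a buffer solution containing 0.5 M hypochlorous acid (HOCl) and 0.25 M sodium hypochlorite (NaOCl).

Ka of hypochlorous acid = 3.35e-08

pKa = -log(3.35e-08) = 7.47. pH = pKa + log([A⁻]/[HA]) = 7.47 + log(0.25/0.5)

pH = 7.17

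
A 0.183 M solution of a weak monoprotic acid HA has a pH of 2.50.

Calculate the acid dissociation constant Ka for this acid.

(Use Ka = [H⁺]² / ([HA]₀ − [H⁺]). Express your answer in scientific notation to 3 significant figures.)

[H⁺] = 10^(−pH) = 10^(−2.50) = 3.162e-03 M. For HA ⇌ H⁺ + A⁻, Ka = [H⁺][A⁻]/[HA] = [H⁺]² / ([HA]₀ − [H⁺]) = (3.162e-03)² / (0.183 − 3.162e-03) = 5.56e-05.

K_a = 5.56e-05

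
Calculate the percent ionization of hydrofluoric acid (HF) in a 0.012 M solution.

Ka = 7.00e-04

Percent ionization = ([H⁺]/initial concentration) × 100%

Using Ka equilibrium: x² + Ka×x - Ka×C = 0. Solving: [H⁺] = 2.5693e-03. Percent = (2.5693e-03/0.012) × 100

Percent ionization = 21.4%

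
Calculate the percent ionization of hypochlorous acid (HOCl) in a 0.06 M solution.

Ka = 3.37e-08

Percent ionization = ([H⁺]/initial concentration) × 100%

Using Ka equilibrium: x² + Ka×x - Ka×C = 0. Solving: [H⁺] = 4.4950e-05. Percent = (4.4950e-05/0.06) × 100

Percent ionization = 0.0749%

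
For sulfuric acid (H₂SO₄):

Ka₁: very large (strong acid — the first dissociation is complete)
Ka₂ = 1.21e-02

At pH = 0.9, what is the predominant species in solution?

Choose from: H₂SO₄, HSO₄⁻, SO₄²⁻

The first dissociation is complete, so H₂SO₄ itself is never the predominant species in water; pKa₂ = -log(1.21e-02) = 1.92. For a polyprotic acid the predominant species crosses at each pKa: below pKa_n the protonated form dominates, above it the deprotonated form does. At pH = 0.9, the predominant species is HSO₄⁻.

HSO₄⁻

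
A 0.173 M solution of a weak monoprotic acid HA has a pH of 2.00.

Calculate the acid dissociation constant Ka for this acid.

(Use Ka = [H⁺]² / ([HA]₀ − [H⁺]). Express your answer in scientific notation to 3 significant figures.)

[H⁺] = 10^(−pH) = 10^(−2.00) = 1.000e-02 M. For HA ⇌ H⁺ + A⁻, Ka = [H⁺][A⁻]/[HA] = [H⁺]² / ([HA]₀ − [H⁺]) = (1.000e-02)² / (0.173 − 1.000e-02) = 6.13e-04.

K_a = 6.13e-04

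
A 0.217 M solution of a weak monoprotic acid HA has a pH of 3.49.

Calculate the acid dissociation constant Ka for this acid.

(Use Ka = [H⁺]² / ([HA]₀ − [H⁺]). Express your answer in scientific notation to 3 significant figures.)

[H⁺] = 10^(−pH) = 10^(−3.49) = 3.236e-04 M. For HA ⇌ H⁺ + A⁻, Ka = [H⁺][A⁻]/[HA] = [H⁺]² / ([HA]₀ − [H⁺]) = (3.236e-04)² / (0.217 − 3.236e-04) = 4.83e-07.

K_a = 4.83e-07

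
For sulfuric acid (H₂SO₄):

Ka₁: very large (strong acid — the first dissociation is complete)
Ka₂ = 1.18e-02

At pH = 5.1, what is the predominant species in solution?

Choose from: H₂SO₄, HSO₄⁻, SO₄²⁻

The first dissociation is complete, so H₂SO₄ itself is never the predominant species in water; pKa₂ = -log(1.18e-02) = 1.93. For a polyprotic acid the predominant species crosses at each pKa: below pKa_n the protonated form dominates, above it the deprotonated form does. At pH = 5.1, the predominant species is SO₄²⁻.

SO₄²⁻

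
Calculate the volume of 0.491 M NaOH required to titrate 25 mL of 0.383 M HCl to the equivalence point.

At equivalence: moles acid = moles base. moles HCl = 0.383 × 25/1000 = 0.009575 mol. V_base = moles / 0.491 × 1000 = 19.5 mL.

V_{base} = 19.5 mL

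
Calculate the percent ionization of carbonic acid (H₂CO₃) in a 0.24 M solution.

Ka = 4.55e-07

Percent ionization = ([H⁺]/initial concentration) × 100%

Using Ka equilibrium: x² + Ka×x - Ka×C = 0. Solving: [H⁺] = 3.3023e-04. Percent = (3.3023e-04/0.24) × 100

Percent ionization = 0.138%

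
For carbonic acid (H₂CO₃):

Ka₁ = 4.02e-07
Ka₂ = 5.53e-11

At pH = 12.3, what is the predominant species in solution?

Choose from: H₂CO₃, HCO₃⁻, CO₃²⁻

pKa₁ = 6.40, pKa₂ = 10.26. For a polyprotic acid the predominant species crosses at each pKa: below pKa_n the protonated form dominates, above it the deprotonated form does. At pH = 12.3, the predominant species is CO₃²⁻.

CO₃²⁻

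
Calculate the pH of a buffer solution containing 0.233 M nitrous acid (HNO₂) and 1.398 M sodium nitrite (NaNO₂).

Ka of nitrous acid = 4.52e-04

pKa = -log(4.52e-04) = 3.34. pH = pKa + log([A⁻]/[HA]) = 3.34 + log(1.398/0.233)

pH = 4.12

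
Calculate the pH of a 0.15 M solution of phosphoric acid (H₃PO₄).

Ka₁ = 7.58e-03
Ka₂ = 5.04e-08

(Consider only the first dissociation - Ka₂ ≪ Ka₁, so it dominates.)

First dissociation dominates. From Ka₁ = [H⁺][HA⁻]/[H₂A], x² + Ka₁·x − Ka₁·C = 0 with C = 0.15 M and Ka₁ = 7.58e-03. Solving: [H⁺] = (−Ka₁ + √(Ka₁² + 4·Ka₁·C)) / 2 = 3.0142e-02 M. pH = -log(3.0142e-02) = 1.52.

pH = 1.52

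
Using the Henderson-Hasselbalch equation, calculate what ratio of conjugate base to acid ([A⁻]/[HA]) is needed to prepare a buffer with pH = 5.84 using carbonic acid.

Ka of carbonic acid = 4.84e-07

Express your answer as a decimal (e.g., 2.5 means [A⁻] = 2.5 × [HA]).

pKa = -log(4.84e-07) = 6.3152. pH = pKa + log([A⁻]/[HA]), so log([A⁻]/[HA]) = pH − pKa = 5.84 − 6.3152 = -0.4752. [A⁻]/[HA] = 10^(-0.4752) = 0.335

[A⁻]/[HA] = 0.335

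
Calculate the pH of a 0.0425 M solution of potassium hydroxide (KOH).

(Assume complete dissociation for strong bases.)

[OH⁻] = 0.0425 M for strong base. pOH = -log[OH⁻] = 1.37, pH = 14 - pOH

pH = 12.63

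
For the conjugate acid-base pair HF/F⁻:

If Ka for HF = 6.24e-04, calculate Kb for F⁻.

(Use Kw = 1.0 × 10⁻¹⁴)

For a conjugate pair Ka × Kb = Kw, so Kb = Kw/Ka = 1.0 × 10⁻¹⁴ / 6.24e-04 = 1.60e-11.

K_b = 1.60e-11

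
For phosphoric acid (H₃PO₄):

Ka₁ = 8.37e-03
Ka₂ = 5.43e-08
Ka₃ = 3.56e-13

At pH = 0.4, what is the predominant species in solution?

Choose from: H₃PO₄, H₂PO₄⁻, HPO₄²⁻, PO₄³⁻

pKa₁ = 2.08, pKa₂ = 7.27, pKa₃ = 12.45. For a polyprotic acid the predominant species crosses at each pKa: below pKa_n the protonated form dominates, above it the deprotonated form does. At pH = 0.4, the predominant species is H₃PO₄.

H₃PO₄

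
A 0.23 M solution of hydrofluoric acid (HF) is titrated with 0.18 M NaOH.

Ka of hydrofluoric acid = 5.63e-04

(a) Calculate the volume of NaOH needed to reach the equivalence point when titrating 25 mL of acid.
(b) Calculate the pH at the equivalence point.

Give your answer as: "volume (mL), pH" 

moles acid = 0.23 × 25/1000 = 0.00575 mol; V_base = moles/0.18 × 1000 = 31.9 mL. At equivalence only the conjugate base is present: [A⁻] = 0.00575/0.057 = 1.0098e-01 M. Kb = Kw/Ka = 1.78e-11; [OH⁻] = √(Kb × [A⁻]) = 1.3392e-06; pOH = 5.87; pH = 14 - pOH = 8.13.

V = 31.9 mL, pH = 8.13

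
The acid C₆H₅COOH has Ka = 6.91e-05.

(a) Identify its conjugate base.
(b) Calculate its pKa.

(a) The conjugate base is formed by removing one H⁺ from C₆H₅COOH, giving C₆H₅COO⁻. (b) pKa = -log(Ka) = -log(6.91e-05) = 4.16.

Conjugate base: C₆H₅COO⁻; pK_a = 4.16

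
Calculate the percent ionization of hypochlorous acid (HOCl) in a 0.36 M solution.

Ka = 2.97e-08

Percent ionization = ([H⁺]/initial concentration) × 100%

Using Ka equilibrium: x² + Ka×x - Ka×C = 0. Solving: [H⁺] = 1.0339e-04. Percent = (1.0339e-04/0.36) × 100

Percent ionization = 0.0287%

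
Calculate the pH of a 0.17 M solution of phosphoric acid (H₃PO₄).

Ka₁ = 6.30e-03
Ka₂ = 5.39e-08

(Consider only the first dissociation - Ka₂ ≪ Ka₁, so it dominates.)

First dissociation dominates. From Ka₁ = [H⁺][HA⁻]/[H₂A], x² + Ka₁·x − Ka₁·C = 0 with C = 0.17 M and Ka₁ = 6.30e-03. Solving: [H⁺] = (−Ka₁ + √(Ka₁² + 4·Ka₁·C)) / 2 = 2.9727e-02 M. pH = -log(2.9727e-02) = 1.53.

pH = 1.53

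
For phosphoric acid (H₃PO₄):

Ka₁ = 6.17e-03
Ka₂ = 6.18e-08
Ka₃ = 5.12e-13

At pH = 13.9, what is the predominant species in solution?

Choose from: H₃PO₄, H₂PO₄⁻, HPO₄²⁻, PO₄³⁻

pKa₁ = 2.21, pKa₂ = 7.21, pKa₃ = 12.29. For a polyprotic acid the predominant species crosses at each pKa: below pKa_n the protonated form dominates, above it the deprotonated form does. At pH = 13.9, the predominant species is PO₄³⁻.

PO₄³⁻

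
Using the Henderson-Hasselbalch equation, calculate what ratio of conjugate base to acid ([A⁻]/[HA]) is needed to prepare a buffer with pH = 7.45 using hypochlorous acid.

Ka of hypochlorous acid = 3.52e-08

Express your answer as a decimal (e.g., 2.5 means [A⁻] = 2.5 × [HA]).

pKa = -log(3.52e-08) = 7.4535. pH = pKa + log([A⁻]/[HA]), so log([A⁻]/[HA]) = pH − pKa = 7.45 − 7.4535 = -0.0035. [A⁻]/[HA] = 10^(-0.0035) = 0.992

[A⁻]/[HA] = 0.992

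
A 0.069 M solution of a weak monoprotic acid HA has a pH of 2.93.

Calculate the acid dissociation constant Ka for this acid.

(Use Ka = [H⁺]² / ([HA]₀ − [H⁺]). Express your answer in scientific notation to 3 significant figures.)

[H⁺] = 10^(−pH) = 10^(−2.93) = 1.175e-03 M. For HA ⇌ H⁺ + A⁻, Ka = [H⁺][A⁻]/[HA] = [H⁺]² / ([HA]₀ − [H⁺]) = (1.175e-03)² / (0.069 − 1.175e-03) = 2.04e-05.

K_a = 2.04e-05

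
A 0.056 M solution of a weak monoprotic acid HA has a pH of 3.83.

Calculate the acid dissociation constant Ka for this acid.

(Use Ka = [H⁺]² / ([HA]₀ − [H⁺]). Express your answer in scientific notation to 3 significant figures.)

[H⁺] = 10^(−pH) = 10^(−3.83) = 1.479e-04 M. For HA ⇌ H⁺ + A⁻, Ka = [H⁺][A⁻]/[HA] = [H⁺]² / ([HA]₀ − [H⁺]) = (1.479e-04)² / (0.056 − 1.479e-04) = 3.92e-07.

K_a = 3.92e-07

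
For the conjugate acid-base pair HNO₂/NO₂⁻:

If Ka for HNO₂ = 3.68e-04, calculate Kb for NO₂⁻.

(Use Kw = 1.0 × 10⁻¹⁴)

For a conjugate pair Ka × Kb = Kw, so Kb = Kw/Ka = 1.0 × 10⁻¹⁴ / 3.68e-04 = 2.72e-11.

K_b = 2.72e-11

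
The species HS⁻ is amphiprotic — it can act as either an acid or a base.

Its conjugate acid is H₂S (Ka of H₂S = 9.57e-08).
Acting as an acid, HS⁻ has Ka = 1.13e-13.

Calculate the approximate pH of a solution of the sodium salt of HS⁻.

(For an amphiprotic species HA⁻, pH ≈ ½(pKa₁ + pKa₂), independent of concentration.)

pKa₁ = -log(9.57e-08) = 7.02; pKa₂ = -log(1.13e-13) = 12.95. For an amphiprotic species, pH ≈ ½(pKa₁ + pKa₂) = ½(7.02 + 12.95) = 9.98.

pH = 9.98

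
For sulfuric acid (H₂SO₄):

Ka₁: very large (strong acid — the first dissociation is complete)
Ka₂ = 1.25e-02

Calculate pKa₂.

pKa₂ = -log(Ka₂) = -log(1.25e-02) = 1.90.

pK_{a2} = 1.90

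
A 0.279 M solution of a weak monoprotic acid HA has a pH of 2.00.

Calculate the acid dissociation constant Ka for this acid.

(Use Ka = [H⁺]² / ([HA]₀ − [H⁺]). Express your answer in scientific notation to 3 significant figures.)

[H⁺] = 10^(−pH) = 10^(−2.00) = 1.000e-02 M. For HA ⇌ H⁺ + A⁻, Ka = [H⁺][A⁻]/[HA] = [H⁺]² / ([HA]₀ − [H⁺]) = (1.000e-02)² / (0.279 − 1.000e-02) = 3.72e-04.

K_a = 3.72e-04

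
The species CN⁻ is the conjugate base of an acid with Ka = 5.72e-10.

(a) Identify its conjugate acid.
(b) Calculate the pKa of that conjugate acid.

(a) The conjugate acid is formed by adding one H⁺ to CN⁻, giving HCN. (b) pKa = -log(Ka) = -log(5.72e-10) = 9.24.

Conjugate acid: HCN; pK_a = 9.24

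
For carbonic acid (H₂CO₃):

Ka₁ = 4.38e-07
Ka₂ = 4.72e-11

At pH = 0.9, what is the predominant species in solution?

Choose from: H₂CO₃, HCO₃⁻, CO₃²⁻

pKa₁ = 6.36, pKa₂ = 10.33. For a polyprotic acid the predominant species crosses at each pKa: below pKa_n the protonated form dominates, above it the deprotonated form does. At pH = 0.9, the predominant species is H₂CO₃.

H₂CO₃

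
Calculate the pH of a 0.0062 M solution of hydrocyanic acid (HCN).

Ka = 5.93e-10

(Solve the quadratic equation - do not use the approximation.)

x² + Ka×x - Ka×C = 0. Using quadratic formula: [H⁺] = 1.9171e-06

pH = 5.72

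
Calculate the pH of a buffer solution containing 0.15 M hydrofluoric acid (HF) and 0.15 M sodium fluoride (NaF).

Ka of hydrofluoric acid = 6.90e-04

pKa = -log(6.90e-04) = 3.16. pH = pKa + log([A⁻]/[HA]) = 3.16 + log(0.15/0.15)

pH = 3.16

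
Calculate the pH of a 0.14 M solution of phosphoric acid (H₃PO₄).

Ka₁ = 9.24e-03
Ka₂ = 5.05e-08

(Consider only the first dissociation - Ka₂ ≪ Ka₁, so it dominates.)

First dissociation dominates. From Ka₁ = [H⁺][HA⁻]/[H₂A], x² + Ka₁·x − Ka₁·C = 0 with C = 0.14 M and Ka₁ = 9.24e-03. Solving: [H⁺] = (−Ka₁ + √(Ka₁² + 4·Ka₁·C)) / 2 = 3.1642e-02 M. pH = -log(3.1642e-02) = 1.50.

pH = 1.50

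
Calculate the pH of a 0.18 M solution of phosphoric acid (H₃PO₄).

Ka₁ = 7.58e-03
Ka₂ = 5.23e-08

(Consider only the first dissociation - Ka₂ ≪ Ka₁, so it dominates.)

First dissociation dominates. From Ka₁ = [H⁺][HA⁻]/[H₂A], x² + Ka₁·x − Ka₁·C = 0 with C = 0.18 M and Ka₁ = 7.58e-03. Solving: [H⁺] = (−Ka₁ + √(Ka₁² + 4·Ka₁·C)) / 2 = 3.3342e-02 M. pH = -log(3.3342e-02) = 1.48.

pH = 1.48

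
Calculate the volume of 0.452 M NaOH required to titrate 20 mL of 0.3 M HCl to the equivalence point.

At equivalence: moles acid = moles base. moles HCl = 0.3 × 20/1000 = 0.006 mol. V_base = moles / 0.452 × 1000 = 13.3 mL.

V_{base} = 13.3 mL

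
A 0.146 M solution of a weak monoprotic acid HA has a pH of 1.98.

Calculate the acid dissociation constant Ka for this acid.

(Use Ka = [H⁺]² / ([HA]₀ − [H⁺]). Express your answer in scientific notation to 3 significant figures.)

[H⁺] = 10^(−pH) = 10^(−1.98) = 1.047e-02 M. For HA ⇌ H⁺ + A⁻, Ka = [H⁺][A⁻]/[HA] = [H⁺]² / ([HA]₀ − [H⁺]) = (1.047e-02)² / (0.146 − 1.047e-02) = 8.09e-04.

K_a = 8.09e-04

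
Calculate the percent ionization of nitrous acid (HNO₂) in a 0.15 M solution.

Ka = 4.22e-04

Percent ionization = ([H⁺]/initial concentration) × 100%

Using Ka equilibrium: x² + Ka×x - Ka×C = 0. Solving: [H⁺] = 7.7479e-03. Percent = (7.7479e-03/0.15) × 100

Percent ionization = 5.17%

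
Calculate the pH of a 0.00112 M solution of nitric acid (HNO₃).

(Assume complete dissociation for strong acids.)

[H⁺] = 0.00112 M for strong acid. pH = -log[H⁺] = -log(0.00112)

pH = 2.95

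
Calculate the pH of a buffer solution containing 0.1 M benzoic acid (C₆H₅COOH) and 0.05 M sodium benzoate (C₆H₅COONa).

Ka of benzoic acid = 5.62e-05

pKa = -log(5.62e-05) = 4.25. pH = pKa + log([A⁻]/[HA]) = 4.25 + log(0.05/0.1)

pH = 3.95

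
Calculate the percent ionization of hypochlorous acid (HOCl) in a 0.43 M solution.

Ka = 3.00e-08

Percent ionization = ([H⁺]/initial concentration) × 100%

Using Ka equilibrium: x² + Ka×x - Ka×C = 0. Solving: [H⁺] = 1.1356e-04. Percent = (1.1356e-04/0.43) × 100

Percent ionization = 0.0264%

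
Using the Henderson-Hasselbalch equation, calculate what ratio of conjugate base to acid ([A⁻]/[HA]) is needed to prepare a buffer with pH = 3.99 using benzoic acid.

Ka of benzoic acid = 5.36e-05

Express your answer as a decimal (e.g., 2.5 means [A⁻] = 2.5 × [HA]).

pKa = -log(5.36e-05) = 4.2708. pH = pKa + log([A⁻]/[HA]), so log([A⁻]/[HA]) = pH − pKa = 3.99 − 4.2708 = -0.2808. [A⁻]/[HA] = 10^(-0.2808) = 0.524

[A⁻]/[HA] = 0.524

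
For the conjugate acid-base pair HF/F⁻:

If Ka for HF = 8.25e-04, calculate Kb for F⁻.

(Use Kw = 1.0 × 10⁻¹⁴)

For a conjugate pair Ka × Kb = Kw, so Kb = Kw/Ka = 1.0 × 10⁻¹⁴ / 8.25e-04 = 1.21e-11.

K_b = 1.21e-11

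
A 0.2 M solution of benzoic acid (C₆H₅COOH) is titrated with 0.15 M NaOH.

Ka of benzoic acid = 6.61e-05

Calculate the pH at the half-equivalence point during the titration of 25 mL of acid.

At half-equivalence [HA] = [A⁻], so Henderson-Hasselbalch gives pH = pKa = -log(6.61e-05) = 4.18.

pH = pKa = 4.18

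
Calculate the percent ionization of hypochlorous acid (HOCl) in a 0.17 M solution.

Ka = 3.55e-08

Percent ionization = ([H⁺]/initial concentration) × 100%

Using Ka equilibrium: x² + Ka×x - Ka×C = 0. Solving: [H⁺] = 7.7668e-05. Percent = (7.7668e-05/0.17) × 100

Percent ionization = 0.0457%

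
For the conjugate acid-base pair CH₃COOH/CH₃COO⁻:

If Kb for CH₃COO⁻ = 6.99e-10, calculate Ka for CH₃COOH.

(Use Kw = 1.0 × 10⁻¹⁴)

For a conjugate pair Ka × Kb = Kw, so Ka = Kw/Kb = 1.0 × 10⁻¹⁴ / 6.99e-10 = 1.43e-05.

K_a = 1.43e-05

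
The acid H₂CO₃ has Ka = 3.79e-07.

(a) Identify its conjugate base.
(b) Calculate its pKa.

(a) The conjugate base is formed by removing one H⁺ from H₂CO₃, giving HCO₃⁻. (b) pKa = -log(Ka) = -log(3.79e-07) = 6.42.

Conjugate base: HCO₃⁻; pK_a = 6.42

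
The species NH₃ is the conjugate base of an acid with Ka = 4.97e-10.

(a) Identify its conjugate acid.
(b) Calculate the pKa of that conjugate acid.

(a) The conjugate acid is formed by adding one H⁺ to NH₃, giving NH₄⁺. (b) pKa = -log(Ka) = -log(4.97e-10) = 9.30.

Conjugate acid: NH₄⁺; pK_a = 9.30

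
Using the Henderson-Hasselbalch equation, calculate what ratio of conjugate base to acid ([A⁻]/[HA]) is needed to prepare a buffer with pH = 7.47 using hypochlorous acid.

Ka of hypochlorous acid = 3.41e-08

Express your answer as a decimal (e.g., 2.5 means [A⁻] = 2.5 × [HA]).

pKa = -log(3.41e-08) = 7.4672. pH = pKa + log([A⁻]/[HA]), so log([A⁻]/[HA]) = pH − pKa = 7.47 − 7.4672 = 0.0028. [A⁻]/[HA] = 10^(0.0028) = 1.01

[A⁻]/[HA] = 1.01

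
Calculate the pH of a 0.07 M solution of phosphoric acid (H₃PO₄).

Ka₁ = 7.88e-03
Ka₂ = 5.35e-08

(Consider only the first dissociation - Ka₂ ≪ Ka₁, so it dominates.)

First dissociation dominates. From Ka₁ = [H⁺][HA⁻]/[H₂A], x² + Ka₁·x − Ka₁·C = 0 with C = 0.07 M and Ka₁ = 7.88e-03. Solving: [H⁺] = (−Ka₁ + √(Ka₁² + 4·Ka₁·C)) / 2 = 1.9874e-02 M. pH = -log(1.9874e-02) = 1.70.

pH = 1.70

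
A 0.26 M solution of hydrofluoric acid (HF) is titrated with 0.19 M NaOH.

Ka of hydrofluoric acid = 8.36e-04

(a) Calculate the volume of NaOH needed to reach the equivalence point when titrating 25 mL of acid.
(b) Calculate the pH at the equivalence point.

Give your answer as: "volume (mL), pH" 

moles acid = 0.26 × 25/1000 = 0.0065 mol; V_base = moles/0.19 × 1000 = 34.2 mL. At equivalence only the conjugate base is present: [A⁻] = 0.0065/0.059 = 1.0978e-01 M. Kb = Kw/Ka = 1.20e-11; [OH⁻] = √(Kb × [A⁻]) = 1.1459e-06; pOH = 5.94; pH = 14 - pOH = 8.06.

V = 34.2 mL, pH = 8.06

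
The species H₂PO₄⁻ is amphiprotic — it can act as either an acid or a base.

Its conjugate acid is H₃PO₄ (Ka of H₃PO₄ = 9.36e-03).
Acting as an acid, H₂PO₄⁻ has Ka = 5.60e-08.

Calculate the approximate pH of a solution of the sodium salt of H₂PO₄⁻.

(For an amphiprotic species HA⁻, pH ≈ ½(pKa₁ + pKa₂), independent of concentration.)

pKa₁ = -log(9.36e-03) = 2.03; pKa₂ = -log(5.60e-08) = 7.25. For an amphiprotic species, pH ≈ ½(pKa₁ + pKa₂) = ½(2.03 + 7.25) = 4.64.

pH = 4.64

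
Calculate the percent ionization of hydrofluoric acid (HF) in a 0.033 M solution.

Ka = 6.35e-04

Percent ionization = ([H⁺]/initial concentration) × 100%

Using Ka equilibrium: x² + Ka×x - Ka×C = 0. Solving: [H⁺] = 4.2712e-03. Percent = (4.2712e-03/0.033) × 100

Percent ionization = 12.9%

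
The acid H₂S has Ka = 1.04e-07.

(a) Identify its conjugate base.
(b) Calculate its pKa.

(a) The conjugate base is formed by removing one H⁺ from H₂S, giving HS⁻. (b) pKa = -log(Ka) = -log(1.04e-07) = 6.98.

Conjugate base: HS⁻; pK_a = 6.98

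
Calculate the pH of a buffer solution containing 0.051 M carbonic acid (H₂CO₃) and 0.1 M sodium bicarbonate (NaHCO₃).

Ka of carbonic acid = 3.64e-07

pKa = -log(3.64e-07) = 6.44. pH = pKa + log([A⁻]/[HA]) = 6.44 + log(0.1/0.051)

pH = 6.73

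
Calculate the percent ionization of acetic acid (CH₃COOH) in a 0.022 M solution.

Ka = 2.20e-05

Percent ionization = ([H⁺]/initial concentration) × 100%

Using Ka equilibrium: x² + Ka×x - Ka×C = 0. Solving: [H⁺] = 6.8479e-04. Percent = (6.8479e-04/0.022) × 100

Percent ionization = 3.11%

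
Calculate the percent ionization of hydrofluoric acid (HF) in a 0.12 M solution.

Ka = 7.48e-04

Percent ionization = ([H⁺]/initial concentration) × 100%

Using Ka equilibrium: x² + Ka×x - Ka×C = 0. Solving: [H⁺] = 9.1076e-03. Percent = (9.1076e-03/0.12) × 100

Percent ionization = 7.59%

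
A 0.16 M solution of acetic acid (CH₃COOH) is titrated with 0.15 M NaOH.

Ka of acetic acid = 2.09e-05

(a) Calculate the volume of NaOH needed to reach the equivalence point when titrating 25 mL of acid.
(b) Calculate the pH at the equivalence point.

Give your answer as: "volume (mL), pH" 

moles acid = 0.16 × 25/1000 = 0.004 mol; V_base = moles/0.15 × 1000 = 26.7 mL. At equivalence only the conjugate base is present: [A⁻] = 0.004/0.052 = 7.7419e-02 M. Kb = Kw/Ka = 4.78e-10; [OH⁻] = √(Kb × [A⁻]) = 6.0863e-06; pOH = 5.22; pH = 14 - pOH = 8.78.

V = 26.7 mL, pH = 8.78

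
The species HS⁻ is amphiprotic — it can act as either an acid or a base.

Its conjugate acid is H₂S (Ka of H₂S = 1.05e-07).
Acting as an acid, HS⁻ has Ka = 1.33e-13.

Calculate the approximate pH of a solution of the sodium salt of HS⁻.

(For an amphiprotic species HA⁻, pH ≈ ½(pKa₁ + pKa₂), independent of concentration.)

pKa₁ = -log(1.05e-07) = 6.98; pKa₂ = -log(1.33e-13) = 12.88. For an amphiprotic species, pH ≈ ½(pKa₁ + pKa₂) = ½(6.98 + 12.88) = 9.93.

pH = 9.93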